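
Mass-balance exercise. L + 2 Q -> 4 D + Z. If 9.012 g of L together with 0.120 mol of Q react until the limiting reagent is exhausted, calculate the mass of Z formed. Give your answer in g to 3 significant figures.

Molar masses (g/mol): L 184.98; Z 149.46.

n(L) = 9.012 / 184.98 = 0.04872 mol
n(Q) = 0.1200 mol
n/ν → L: 0.04872, Q: 0.06000; L is limiting.
n(Z) = (1/1) × 0.04872 = 0.04872 mol
mass = 0.04872 × 149.46 = 7.282 g

7.28 g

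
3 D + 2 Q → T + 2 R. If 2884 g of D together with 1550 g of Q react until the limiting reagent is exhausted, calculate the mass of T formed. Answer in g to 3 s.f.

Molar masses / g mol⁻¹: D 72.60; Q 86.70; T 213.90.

n(D) = 2884 / 72.60 = 39.72 mol
n(Q) = 1550 / 86.70 = 17.88 mol
n/ν for D = 39.72/3 = 13.24
n/ν for Q = 17.88/2 = 8.940
Smallest n/ν is Q → limiting reagent.
n(T) = (1/2) × 17.88 = 8.940 mol
mass = 8.940 × 213.90 = 1912 g

1910 g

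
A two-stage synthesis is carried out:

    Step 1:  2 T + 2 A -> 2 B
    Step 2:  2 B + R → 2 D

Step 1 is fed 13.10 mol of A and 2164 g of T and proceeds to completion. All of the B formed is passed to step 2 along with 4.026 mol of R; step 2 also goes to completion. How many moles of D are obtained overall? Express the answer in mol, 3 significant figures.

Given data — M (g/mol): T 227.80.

8.05 mol

Step 1:
n(A) = 13.10 mol
n(T) = 2164 / 227.80 = 9.500 mol
n/ν for A = 13.10/2 = 6.550
n/ν for T = 9.500/2 = 4.750
Smallest n/ν is T → limiting reagent.
n(B) produced = (2/2) × 9.500 = 9.500 mol
Step 2:
n(B) available = 9.500 mol
n(R) = 4.026 mol
n/ν for B = 9.500/2 = 4.750
n/ν for R = 4.026/1 = 4.026
Smallest n/ν is R → limiting reagent.
n(D) = (2/1) × 4.026 = 8.052 mol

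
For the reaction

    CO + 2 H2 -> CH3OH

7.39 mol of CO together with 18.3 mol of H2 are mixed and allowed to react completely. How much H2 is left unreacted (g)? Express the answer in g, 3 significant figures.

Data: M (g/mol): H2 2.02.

n(CO) = 7.390 mol
n(H2) = 18.30 mol
n/ν → CO: 7.390, H2: 9.150; CO is limiting.
H2 consumed = (2/1) × 7.390 = 14.78 mol
H2 remaining = 18.30 − 14.78 = 3.520 mol
mass = 3.520 × 2.02 = 7.110 g

7.11 g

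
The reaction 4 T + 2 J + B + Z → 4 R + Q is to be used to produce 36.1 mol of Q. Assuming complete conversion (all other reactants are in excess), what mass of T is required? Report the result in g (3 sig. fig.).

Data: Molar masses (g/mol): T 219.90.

31800 g

n(Q) = 36.10 mol
n(T) = (4/1) × 36.10 = 144.4 mol
mass = 144.4 × 219.90 = 31750 g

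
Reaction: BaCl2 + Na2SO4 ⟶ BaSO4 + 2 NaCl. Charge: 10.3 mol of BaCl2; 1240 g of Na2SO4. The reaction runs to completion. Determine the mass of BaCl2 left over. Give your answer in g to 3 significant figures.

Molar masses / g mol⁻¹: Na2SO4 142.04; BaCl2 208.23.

327 g

n(BaCl2) = 10.30 mol
n(Na2SO4) = 1240 / 142.04 = 8.730 mol
n/ν → BaCl2: 10.30, Na2SO4: 8.730; Na2SO4 is limiting.
BaCl2 consumed = (1/1) × 8.730 = 8.730 mol
BaCl2 remaining = 10.30 − 8.730 = 1.570 mol
mass = 1.570 × 208.23 = 326.9 g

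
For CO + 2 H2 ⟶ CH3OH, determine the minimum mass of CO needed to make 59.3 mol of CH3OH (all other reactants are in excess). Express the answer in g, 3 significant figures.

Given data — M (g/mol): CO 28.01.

1660 g

n(CH3OH) = 59.30 mol
n(CO) = (1/1) × 59.30 = 59.30 mol
mass = 59.30 × 28.01 = 1661 g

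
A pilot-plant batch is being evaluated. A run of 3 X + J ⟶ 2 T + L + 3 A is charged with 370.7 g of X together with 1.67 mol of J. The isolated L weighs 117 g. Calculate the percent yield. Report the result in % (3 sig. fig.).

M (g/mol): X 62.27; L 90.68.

n(X) = 370.7 / 62.27 = 5.953 mol
n(J) = 1.670 mol
n/ν for X = 5.953/3 = 1.984
n/ν for J = 1.670/1 = 1.670
Smallest n/ν is J → limiting reagent.
theoretical n(L) = (1/1) × 1.670 = 1.670 mol → 151.4 g
% yield = 117 / 151.4 × 100 = 77.28 %

77.3 %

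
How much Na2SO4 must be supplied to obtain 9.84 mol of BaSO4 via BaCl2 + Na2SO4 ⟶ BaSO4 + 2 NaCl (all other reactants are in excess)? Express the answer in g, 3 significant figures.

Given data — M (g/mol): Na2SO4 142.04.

1400 g

n(BaSO4) = 9.840 mol
n(Na2SO4) = (1/1) × 9.840 = 9.840 mol
mass = 9.840 × 142.04 = 1398 g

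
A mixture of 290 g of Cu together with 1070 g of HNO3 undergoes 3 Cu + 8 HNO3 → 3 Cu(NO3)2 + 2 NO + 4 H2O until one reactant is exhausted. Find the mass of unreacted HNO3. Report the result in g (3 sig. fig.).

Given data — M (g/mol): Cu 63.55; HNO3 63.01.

303 g

n(Cu) = 290.0 / 63.55 = 4.563 mol
n(HNO3) = 1070 / 63.01 = 16.98 mol
n/ν for Cu = 4.563/3 = 1.521
n/ν for HNO3 = 16.98/8 = 2.123
Smallest n/ν is Cu → limiting reagent.
HNO3 consumed = (8/3) × 4.563 = 12.17 mol
HNO3 remaining = 16.98 − 12.17 = 4.810 mol
mass = 4.810 × 63.01 = 303.1 g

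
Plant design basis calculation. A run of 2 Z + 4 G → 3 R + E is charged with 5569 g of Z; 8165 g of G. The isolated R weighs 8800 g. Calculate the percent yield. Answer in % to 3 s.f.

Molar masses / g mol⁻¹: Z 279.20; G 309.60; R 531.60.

83.7 %

n(Z) = 5569 / 279.20 = 19.95 mol
n(G) = 8165 / 309.60 = 26.37 mol
n/ν for Z = 19.95/2 = 9.975
n/ν for G = 26.37/4 = 6.593
Smallest n/ν is G → limiting reagent.
theoretical n(R) = (3/4) × 26.37 = 19.78 mol → 10520 g
% yield = 8800 / 10520 × 100 = 83.65 %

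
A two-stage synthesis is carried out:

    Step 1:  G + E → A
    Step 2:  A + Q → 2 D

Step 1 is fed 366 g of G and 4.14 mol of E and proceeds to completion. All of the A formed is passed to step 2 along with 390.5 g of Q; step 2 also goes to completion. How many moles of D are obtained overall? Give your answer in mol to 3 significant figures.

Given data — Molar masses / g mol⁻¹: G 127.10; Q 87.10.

Step 1:
n(G) = 366.0 / 127.10 = 2.880 mol
n(E) = 4.140 mol
n/ν for G = 2.880/1 = 2.880
n/ν for E = 4.140/1 = 4.140
Smallest n/ν is G → limiting reagent.
n(A) produced = (1/1) × 2.880 = 2.880 mol
Step 2:
n(A) available = 2.880 mol
n(Q) = 390.5 / 87.10 = 4.483 mol
n/ν for A = 2.880/1 = 2.880
n/ν for Q = 4.483/1 = 4.483
Smallest n/ν is A → limiting reagent.
n(D) = (2/1) × 2.880 = 5.760 mol

5.76 mol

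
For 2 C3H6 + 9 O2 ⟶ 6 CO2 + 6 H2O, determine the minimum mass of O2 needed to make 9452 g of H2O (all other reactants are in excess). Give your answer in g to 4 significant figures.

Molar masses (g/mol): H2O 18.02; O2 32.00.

n(H2O) = 9452 / 18.02 = 524.5 mol
n(O2) = (9/6) × 524.5 = 786.8 mol
mass = 786.8 × 32.00 = 25180 g

25180 g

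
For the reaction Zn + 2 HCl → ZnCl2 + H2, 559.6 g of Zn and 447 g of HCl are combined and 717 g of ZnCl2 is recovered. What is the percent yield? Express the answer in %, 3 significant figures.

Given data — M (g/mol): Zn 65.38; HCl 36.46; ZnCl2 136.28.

85.8 %

n(Zn) = 559.6 / 65.38 = 8.559 mol
n(HCl) = 447.0 / 36.46 = 12.26 mol
n/ν → Zn: 8.559, HCl: 6.130; HCl is limiting.
theoretical n(ZnCl2) = (1/2) × 12.26 = 6.130 mol → 835.4 g
% yield = 717 / 835.4 × 100 = 85.83 %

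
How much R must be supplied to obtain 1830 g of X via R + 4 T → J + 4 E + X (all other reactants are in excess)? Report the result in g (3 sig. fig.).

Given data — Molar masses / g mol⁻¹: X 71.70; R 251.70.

n(X) = 1830 / 71.70 = 25.52 mol
n(R) = (1/1) × 25.52 = 25.52 mol
mass = 25.52 × 251.70 = 6423 g

6420 g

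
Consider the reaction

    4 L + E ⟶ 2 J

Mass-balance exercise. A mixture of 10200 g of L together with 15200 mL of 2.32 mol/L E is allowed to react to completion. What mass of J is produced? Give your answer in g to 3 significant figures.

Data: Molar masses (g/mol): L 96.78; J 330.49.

n(L) = 10200 / 96.78 = 105.4 mol
n(E) = 2.32 × 15200/1000 = 35.26 mol
n/ν for L = 105.4/4 = 26.35
n/ν for E = 35.26/1 = 35.26
Smallest n/ν is L → limiting reagent.
n(J) = (2/4) × 105.4 = 52.70 mol
mass = 52.70 × 330.49 = 17420 g

17400 g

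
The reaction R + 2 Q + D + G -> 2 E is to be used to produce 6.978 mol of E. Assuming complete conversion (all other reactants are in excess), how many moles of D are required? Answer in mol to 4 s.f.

3.489 mol

n(E) = 6.978 mol
n(D) = (1/2) × 6.978 = 3.489 mol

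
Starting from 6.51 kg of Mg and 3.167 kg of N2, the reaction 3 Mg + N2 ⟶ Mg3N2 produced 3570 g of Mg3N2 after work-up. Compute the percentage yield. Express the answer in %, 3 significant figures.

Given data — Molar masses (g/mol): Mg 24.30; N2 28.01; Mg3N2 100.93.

n(Mg) = 6.510×1000 / 24.30 = 267.9 mol
n(N2) = 3.167×1000 / 28.01 = 113.1 mol
n/ν → Mg: 89.30, N2: 113.1; Mg is limiting.
theoretical n(Mg3N2) = (1/3) × 267.9 = 89.30 mol → 9013 g
% yield = 3570 / 9013 × 100 = 39.61 %

39.6 %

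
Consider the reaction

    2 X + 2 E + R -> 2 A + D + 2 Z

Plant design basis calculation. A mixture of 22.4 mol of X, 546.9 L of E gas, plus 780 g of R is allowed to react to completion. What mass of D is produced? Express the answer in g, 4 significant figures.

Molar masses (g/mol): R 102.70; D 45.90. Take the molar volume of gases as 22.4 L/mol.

348.6 g

n(X) = 22.40 mol
n(E) = 546.9 / 22.4 = 24.42 mol
n(R) = 780.0 / 102.70 = 7.595 mol
n/ν for X = 22.40/2 = 11.20
n/ν for E = 24.42/2 = 12.21
n/ν for R = 7.595/1 = 7.595
Smallest n/ν is R → limiting reagent.
n(D) = (1/1) × 7.595 = 7.595 mol
mass = 7.595 × 45.90 = 348.6 g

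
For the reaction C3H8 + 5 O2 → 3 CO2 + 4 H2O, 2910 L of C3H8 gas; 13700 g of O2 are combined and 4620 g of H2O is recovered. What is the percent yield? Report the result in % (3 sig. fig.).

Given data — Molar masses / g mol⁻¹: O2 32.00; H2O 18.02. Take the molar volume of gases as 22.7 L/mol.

n(C3H8) = 2910 / 22.7 = 128.2 mol
n(O2) = 13700 / 32.00 = 428.1 mol
n/ν for C3H8 = 128.2/1 = 128.2
n/ν for O2 = 428.1/5 = 85.62
Smallest n/ν is O2 → limiting reagent.
theoretical n(H2O) = (4/5) × 428.1 = 342.5 mol → 6172 g
% yield = 4620 / 6172 × 100 = 74.85 %

74.9 %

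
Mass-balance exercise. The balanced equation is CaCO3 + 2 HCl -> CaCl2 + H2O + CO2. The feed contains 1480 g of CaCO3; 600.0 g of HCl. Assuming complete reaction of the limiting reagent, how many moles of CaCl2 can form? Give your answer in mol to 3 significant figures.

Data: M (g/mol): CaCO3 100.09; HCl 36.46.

8.23 mol

n(CaCO3) = 1480 / 100.09 = 14.79 mol
n(HCl) = 600.0 / 36.46 = 16.46 mol
n/ν for CaCO3 = 14.79/1 = 14.79
n/ν for HCl = 16.46/2 = 8.230
Smallest n/ν is HCl → limiting reagent.
n(CaCl2) = (1/2) × 16.46 = 8.230 mol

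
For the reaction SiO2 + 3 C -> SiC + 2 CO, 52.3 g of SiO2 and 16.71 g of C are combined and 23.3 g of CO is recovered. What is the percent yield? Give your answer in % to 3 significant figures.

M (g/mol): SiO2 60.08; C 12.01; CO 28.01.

89.7 %

n(SiO2) = 52.30 / 60.08 = 0.8705 mol
n(C) = 16.71 / 12.01 = 1.391 mol
n/ν → SiO2: 0.8705, C: 0.4637; C is limiting.
theoretical n(CO) = (2/3) × 1.391 = 0.9273 mol → 25.97 g
% yield = 23.3 / 25.97 × 100 = 89.72 %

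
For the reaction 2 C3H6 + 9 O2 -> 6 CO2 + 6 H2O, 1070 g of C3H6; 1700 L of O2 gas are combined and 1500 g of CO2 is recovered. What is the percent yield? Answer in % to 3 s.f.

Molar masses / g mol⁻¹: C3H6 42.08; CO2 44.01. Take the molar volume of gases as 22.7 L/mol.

68.3 %

n(C3H6) = 1070 / 42.08 = 25.43 mol
n(O2) = 1700 / 22.7 = 74.89 mol
n/ν for C3H6 = 25.43/2 = 12.72
n/ν for O2 = 74.89/9 = 8.321
Smallest n/ν is O2 → limiting reagent.
theoretical n(CO2) = (6/9) × 74.89 = 49.93 mol → 2197 g
% yield = 1500 / 2197 × 100 = 68.27 %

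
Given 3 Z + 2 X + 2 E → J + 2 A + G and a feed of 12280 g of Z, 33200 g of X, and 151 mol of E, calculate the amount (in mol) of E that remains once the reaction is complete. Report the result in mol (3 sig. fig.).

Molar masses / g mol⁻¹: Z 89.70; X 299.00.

59.7 mol

n(Z) = 12280 / 89.70 = 136.9 mol
n(X) = 33200 / 299.00 = 111.0 mol
n(E) = 151.0 mol
n/ν → Z: 45.63, X: 55.50, E: 75.50; Z is limiting.
E consumed = (2/3) × 136.9 = 91.27 mol
E remaining = 151.0 − 91.27 = 59.73 mol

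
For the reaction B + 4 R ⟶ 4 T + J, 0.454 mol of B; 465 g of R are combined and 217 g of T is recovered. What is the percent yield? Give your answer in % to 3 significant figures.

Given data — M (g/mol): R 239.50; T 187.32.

63.8 %

n(B) = 0.4540 mol
n(R) = 465.0 / 239.50 = 1.942 mol
n/ν → B: 0.4540, R: 0.4855; B is limiting.
theoretical n(T) = (4/1) × 0.4540 = 1.816 mol → 340.2 g
% yield = 217 / 340.2 × 100 = 63.79 %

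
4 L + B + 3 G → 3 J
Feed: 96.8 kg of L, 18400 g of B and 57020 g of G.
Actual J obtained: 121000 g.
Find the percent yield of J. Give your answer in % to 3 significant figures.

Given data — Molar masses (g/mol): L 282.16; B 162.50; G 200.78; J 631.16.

n(L) = 96.80×1000 / 282.16 = 343.1 mol
n(B) = 18400 / 162.50 = 113.2 mol
n(G) = 57020 / 200.78 = 284.0 mol
n/ν for L = 343.1/4 = 85.78
n/ν for B = 113.2/1 = 113.2
n/ν for G = 284.0/3 = 94.67
Smallest n/ν is L → limiting reagent.
theoretical n(J) = (3/4) × 343.1 = 257.3 mol → 162400 g
% yield = 121000 / 162400 × 100 = 74.51 %

74.5 %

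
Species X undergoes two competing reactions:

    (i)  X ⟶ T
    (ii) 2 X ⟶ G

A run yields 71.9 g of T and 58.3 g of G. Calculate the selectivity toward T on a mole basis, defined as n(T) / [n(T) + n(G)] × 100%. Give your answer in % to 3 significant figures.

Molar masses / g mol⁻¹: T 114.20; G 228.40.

71.2 %

n(T) = 71.9 / 114.20 = 0.6296 mol
n(G) = 58.3 / 228.40 = 0.2553 mol
selectivity = 0.6296/(0.6296+0.2553) × 100 = 71.15 %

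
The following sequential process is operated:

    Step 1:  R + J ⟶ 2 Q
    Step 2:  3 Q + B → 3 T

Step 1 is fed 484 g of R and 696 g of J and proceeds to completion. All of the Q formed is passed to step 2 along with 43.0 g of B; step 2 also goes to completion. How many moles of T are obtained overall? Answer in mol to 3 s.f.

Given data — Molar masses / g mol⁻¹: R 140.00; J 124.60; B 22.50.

Step 1:
n(R) = 484.0 / 140.00 = 3.457 mol
n(J) = 696.0 / 124.60 = 5.586 mol
n/ν for R = 3.457/1 = 3.457
n/ν for J = 5.586/1 = 5.586
Smallest n/ν is R → limiting reagent.
n(Q) produced = (2/1) × 3.457 = 6.914 mol
Step 2:
n(Q) available = 6.914 mol
n(B) = 43.00 / 22.50 = 1.911 mol
n/ν for Q = 6.914/3 = 2.305
n/ν for B = 1.911/1 = 1.911
Smallest n/ν is B → limiting reagent.
n(T) = (3/1) × 1.911 = 5.733 mol

5.73 mol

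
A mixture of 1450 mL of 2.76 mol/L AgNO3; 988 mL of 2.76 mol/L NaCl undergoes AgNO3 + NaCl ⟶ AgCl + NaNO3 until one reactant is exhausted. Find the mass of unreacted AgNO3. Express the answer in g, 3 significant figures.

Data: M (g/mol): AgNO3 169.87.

217 g

n(AgNO3) = 2.76 × 1450/1000 = 4.002 mol
n(NaCl) = 2.76 × 988.0/1000 = 2.727 mol
n/ν for AgNO3 = 4.002/1 = 4.002
n/ν for NaCl = 2.727/1 = 2.727
Smallest n/ν is NaCl → limiting reagent.
AgNO3 consumed = (1/1) × 2.727 = 2.727 mol
AgNO3 remaining = 4.002 − 2.727 = 1.275 mol
mass = 1.275 × 169.87 = 216.6 g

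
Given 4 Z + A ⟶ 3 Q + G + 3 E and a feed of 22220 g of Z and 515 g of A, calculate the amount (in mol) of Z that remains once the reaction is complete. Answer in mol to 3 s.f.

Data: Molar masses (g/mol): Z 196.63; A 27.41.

37.8 mol

n(Z) = 22220 / 196.63 = 113.0 mol
n(A) = 515.0 / 27.41 = 18.79 mol
n/ν for Z = 113.0/4 = 28.25
n/ν for A = 18.79/1 = 18.79
Smallest n/ν is A → limiting reagent.
Z consumed = (4/1) × 18.79 = 75.16 mol
Z remaining = 113.0 − 75.16 = 37.84 mol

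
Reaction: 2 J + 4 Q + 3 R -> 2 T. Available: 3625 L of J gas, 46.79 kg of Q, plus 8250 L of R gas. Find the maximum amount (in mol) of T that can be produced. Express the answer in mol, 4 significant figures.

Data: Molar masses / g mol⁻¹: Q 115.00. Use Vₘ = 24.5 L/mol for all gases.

n(J) = 3625 / 24.5 = 148.0 mol
n(Q) = 46.79×1000 / 115.00 = 406.9 mol
n(R) = 8250 / 24.5 = 336.7 mol
n/ν → J: 74.00, Q: 101.7, R: 112.2; J is limiting.
n(T) = (2/2) × 148.0 = 148.0 mol

148.0 mol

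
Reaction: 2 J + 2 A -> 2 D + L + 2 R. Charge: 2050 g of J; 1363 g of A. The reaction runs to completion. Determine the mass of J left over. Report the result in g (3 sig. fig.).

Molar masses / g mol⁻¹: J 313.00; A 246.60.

n(J) = 2050 / 313.00 = 6.550 mol
n(A) = 1363 / 246.60 = 5.527 mol
n/ν → J: 3.275, A: 2.764; A is limiting.
J consumed = (2/2) × 5.527 = 5.527 mol
J remaining = 6.550 − 5.527 = 1.023 mol
mass = 1.023 × 313.00 = 320.2 g

320 g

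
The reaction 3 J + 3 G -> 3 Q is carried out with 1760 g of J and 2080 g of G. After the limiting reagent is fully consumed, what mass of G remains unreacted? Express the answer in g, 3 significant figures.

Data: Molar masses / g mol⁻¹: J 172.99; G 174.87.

301 g

n(J) = 1760 / 172.99 = 10.17 mol
n(G) = 2080 / 174.87 = 11.89 mol
n/ν for J = 10.17/3 = 3.390
n/ν for G = 11.89/3 = 3.963
Smallest n/ν is J → limiting reagent.
G consumed = (3/3) × 10.17 = 10.17 mol
G remaining = 11.89 − 10.17 = 1.720 mol
mass = 1.720 × 174.87 = 300.8 g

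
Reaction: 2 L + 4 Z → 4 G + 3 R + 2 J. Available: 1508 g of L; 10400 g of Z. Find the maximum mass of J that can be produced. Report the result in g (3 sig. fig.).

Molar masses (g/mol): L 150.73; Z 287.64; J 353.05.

n(L) = 1508 / 150.73 = 10.00 mol
n(Z) = 10400 / 287.64 = 36.16 mol
n/ν → L: 5.000, Z: 9.040; L is limiting.
n(J) = (2/2) × 10.00 = 10.00 mol
mass = 10.00 × 353.05 = 3531 g

3530 g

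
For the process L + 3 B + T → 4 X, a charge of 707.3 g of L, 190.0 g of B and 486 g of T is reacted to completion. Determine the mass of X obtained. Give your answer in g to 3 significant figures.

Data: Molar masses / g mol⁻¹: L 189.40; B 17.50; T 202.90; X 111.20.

n(L) = 707.3 / 189.40 = 3.734 mol
n(B) = 190.0 / 17.50 = 10.86 mol
n(T) = 486.0 / 202.90 = 2.395 mol
n/ν for L = 3.734/1 = 3.734
n/ν for B = 10.86/3 = 3.620
n/ν for T = 2.395/1 = 2.395
Smallest n/ν is T → limiting reagent.
n(X) = (4/1) × 2.395 = 9.580 mol
mass = 9.580 × 111.20 = 1065 g

1070 g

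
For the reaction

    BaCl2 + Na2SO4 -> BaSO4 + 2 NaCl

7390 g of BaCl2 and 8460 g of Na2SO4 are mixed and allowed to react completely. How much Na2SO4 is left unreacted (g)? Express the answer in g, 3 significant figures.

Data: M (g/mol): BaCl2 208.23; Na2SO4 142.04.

n(BaCl2) = 7390 / 208.23 = 35.49 mol
n(Na2SO4) = 8460 / 142.04 = 59.56 mol
n/ν → BaCl2: 35.49, Na2SO4: 59.56; BaCl2 is limiting.
Na2SO4 consumed = (1/1) × 35.49 = 35.49 mol
Na2SO4 remaining = 59.56 − 35.49 = 24.07 mol
mass = 24.07 × 142.04 = 3419 g

3420 g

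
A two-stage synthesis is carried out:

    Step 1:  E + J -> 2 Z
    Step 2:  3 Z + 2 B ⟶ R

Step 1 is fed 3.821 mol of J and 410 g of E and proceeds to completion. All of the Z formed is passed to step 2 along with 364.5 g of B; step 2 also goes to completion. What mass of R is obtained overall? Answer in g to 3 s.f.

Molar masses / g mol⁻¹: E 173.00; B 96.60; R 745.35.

1180 g

Step 1:
n(J) = 3.821 mol
n(E) = 410.0 / 173.00 = 2.370 mol
n/ν for J = 3.821/1 = 3.821
n/ν for E = 2.370/1 = 2.370
Smallest n/ν is E → limiting reagent.
n(Z) produced = (2/1) × 2.370 = 4.740 mol
Step 2:
n(Z) available = 4.740 mol
n(B) = 364.5 / 96.60 = 3.773 mol
n/ν for Z = 4.740/3 = 1.580
n/ν for B = 3.773/2 = 1.887
Smallest n/ν is Z → limiting reagent.
n(R) = (1/3) × 4.740 = 1.580 mol
mass = 1.580 × 745.35 = 1178 g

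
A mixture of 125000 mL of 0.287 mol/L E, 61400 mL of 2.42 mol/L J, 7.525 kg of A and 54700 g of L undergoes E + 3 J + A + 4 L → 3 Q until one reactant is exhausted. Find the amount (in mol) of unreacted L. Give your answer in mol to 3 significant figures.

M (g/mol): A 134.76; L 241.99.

82.5 mol

n(E) = 0.287 × 125000/1000 = 35.88 mol
n(J) = 2.42 × 61400/1000 = 148.6 mol
n(A) = 7.525×1000 / 134.76 = 55.84 mol
n(L) = 54700 / 241.99 = 226.0 mol
n/ν for E = 35.88/1 = 35.88
n/ν for J = 148.6/3 = 49.53
n/ν for A = 55.84/1 = 55.84
n/ν for L = 226.0/4 = 56.50
Smallest n/ν is E → limiting reagent.
L consumed = (4/1) × 35.88 = 143.5 mol
L remaining = 226.0 − 143.5 = 82.50 mol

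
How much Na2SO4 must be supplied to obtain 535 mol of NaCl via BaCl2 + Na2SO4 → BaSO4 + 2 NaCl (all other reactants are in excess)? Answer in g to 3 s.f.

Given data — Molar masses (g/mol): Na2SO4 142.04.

38000 g

n(NaCl) = 535.0 mol
n(Na2SO4) = (1/2) × 535.0 = 267.5 mol
mass = 267.5 × 142.04 = 38000 g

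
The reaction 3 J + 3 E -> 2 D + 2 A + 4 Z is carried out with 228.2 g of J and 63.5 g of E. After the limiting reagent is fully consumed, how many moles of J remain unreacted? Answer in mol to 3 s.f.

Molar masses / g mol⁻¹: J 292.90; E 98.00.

n(J) = 228.2 / 292.90 = 0.7791 mol
n(E) = 63.50 / 98.00 = 0.6480 mol
n/ν for J = 0.7791/3 = 0.2597
n/ν for E = 0.6480/3 = 0.2160
Smallest n/ν is E → limiting reagent.
J consumed = (3/3) × 0.6480 = 0.6480 mol
J remaining = 0.7791 − 0.6480 = 0.1311 mol

0.131 mol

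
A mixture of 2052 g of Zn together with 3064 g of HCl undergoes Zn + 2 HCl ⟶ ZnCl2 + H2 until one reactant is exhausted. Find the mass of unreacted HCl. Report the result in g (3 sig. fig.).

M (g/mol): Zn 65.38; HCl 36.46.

n(Zn) = 2052 / 65.38 = 31.39 mol
n(HCl) = 3064 / 36.46 = 84.04 mol
n/ν for Zn = 31.39/1 = 31.39
n/ν for HCl = 84.04/2 = 42.02
Smallest n/ν is Zn → limiting reagent.
HCl consumed = (2/1) × 31.39 = 62.78 mol
HCl remaining = 84.04 − 62.78 = 21.26 mol
mass = 21.26 × 36.46 = 775.1 g

775 g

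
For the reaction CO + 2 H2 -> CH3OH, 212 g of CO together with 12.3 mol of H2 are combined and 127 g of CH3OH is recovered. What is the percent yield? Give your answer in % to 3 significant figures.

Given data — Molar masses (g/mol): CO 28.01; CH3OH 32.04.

64.5 %

n(CO) = 212.0 / 28.01 = 7.569 mol
n(H2) = 12.30 mol
n/ν for CO = 7.569/1 = 7.569
n/ν for H2 = 12.30/2 = 6.150
Smallest n/ν is H2 → limiting reagent.
theoretical n(CH3OH) = (1/2) × 12.30 = 6.150 mol → 197.0 g
% yield = 127 / 197.0 × 100 = 64.47 %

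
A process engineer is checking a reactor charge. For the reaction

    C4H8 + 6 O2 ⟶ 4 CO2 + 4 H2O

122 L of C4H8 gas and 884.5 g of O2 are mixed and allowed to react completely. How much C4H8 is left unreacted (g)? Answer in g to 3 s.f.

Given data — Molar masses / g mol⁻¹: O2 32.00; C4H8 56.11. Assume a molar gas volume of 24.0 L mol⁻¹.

26.7 g

n(C4H8) = 122.0 / 24.0 = 5.083 mol
n(O2) = 884.5 / 32.00 = 27.64 mol
n/ν for C4H8 = 5.083/1 = 5.083
n/ν for O2 = 27.64/6 = 4.607
Smallest n/ν is O2 → limiting reagent.
C4H8 consumed = (1/6) × 27.64 = 4.607 mol
C4H8 remaining = 5.083 − 4.607 = 0.4760 mol
mass = 0.4760 × 56.11 = 26.71 g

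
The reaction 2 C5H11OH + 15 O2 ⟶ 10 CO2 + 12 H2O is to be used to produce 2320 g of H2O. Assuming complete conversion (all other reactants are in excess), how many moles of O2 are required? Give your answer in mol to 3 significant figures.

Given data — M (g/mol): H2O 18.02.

161 mol

n(H2O) = 2320 / 18.02 = 128.7 mol
n(O2) = (15/12) × 128.7 = 160.9 mol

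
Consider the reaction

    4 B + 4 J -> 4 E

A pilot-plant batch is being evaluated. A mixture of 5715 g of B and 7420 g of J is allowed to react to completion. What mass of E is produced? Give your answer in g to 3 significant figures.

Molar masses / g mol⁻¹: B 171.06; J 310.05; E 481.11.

11500 g

n(B) = 5715 / 171.06 = 33.41 mol
n(J) = 7420 / 310.05 = 23.93 mol
n/ν for B = 33.41/4 = 8.353
n/ν for J = 23.93/4 = 5.983
Smallest n/ν is J → limiting reagent.
n(E) = (4/4) × 23.93 = 23.93 mol
mass = 23.93 × 481.11 = 11510 g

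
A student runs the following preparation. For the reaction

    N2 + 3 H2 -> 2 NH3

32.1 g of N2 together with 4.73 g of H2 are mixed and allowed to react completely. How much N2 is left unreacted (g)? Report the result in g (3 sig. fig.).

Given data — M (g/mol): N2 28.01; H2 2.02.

10.2 g

n(N2) = 32.10 / 28.01 = 1.146 mol
n(H2) = 4.730 / 2.02 = 2.342 mol
n/ν for N2 = 1.146/1 = 1.146
n/ν for H2 = 2.342/3 = 0.7807
Smallest n/ν is H2 → limiting reagent.
N2 consumed = (1/3) × 2.342 = 0.7807 mol
N2 remaining = 1.146 − 0.7807 = 0.3653 mol
mass = 0.3653 × 28.01 = 10.23 g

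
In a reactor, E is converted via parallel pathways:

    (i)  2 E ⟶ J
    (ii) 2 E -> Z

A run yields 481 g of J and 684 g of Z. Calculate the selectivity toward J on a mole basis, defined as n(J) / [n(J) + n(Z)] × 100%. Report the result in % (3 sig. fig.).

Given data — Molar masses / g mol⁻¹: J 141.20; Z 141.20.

n(J) = 481 / 141.20 = 3.407 mol
n(Z) = 684 / 141.20 = 4.844 mol
selectivity = 3.407/(3.407+4.844) × 100 = 41.29 %

41.3 %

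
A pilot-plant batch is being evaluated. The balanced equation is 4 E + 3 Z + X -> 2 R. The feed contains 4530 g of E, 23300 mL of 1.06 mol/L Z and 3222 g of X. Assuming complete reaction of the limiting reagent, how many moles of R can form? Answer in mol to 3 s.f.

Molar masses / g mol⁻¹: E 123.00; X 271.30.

n(E) = 4530 / 123.00 = 36.83 mol
n(Z) = 1.06 × 23300/1000 = 24.70 mol
n(X) = 3222 / 271.30 = 11.88 mol
n/ν for E = 36.83/4 = 9.208
n/ν for Z = 24.70/3 = 8.233
n/ν for X = 11.88/1 = 11.88
Smallest n/ν is Z → limiting reagent.
n(R) = (2/3) × 24.70 = 16.47 mol

16.5 mol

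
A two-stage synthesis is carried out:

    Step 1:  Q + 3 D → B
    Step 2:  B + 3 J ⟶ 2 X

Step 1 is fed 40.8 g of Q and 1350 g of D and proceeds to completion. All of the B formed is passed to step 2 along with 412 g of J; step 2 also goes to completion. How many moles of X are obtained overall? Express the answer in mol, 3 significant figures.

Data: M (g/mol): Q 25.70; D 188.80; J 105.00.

Step 1:
n(Q) = 40.80 / 25.70 = 1.588 mol
n(D) = 1350 / 188.80 = 7.150 mol
n/ν for Q = 1.588/1 = 1.588
n/ν for D = 7.150/3 = 2.383
Smallest n/ν is Q → limiting reagent.
n(B) produced = (1/1) × 1.588 = 1.588 mol
Step 2:
n(B) available = 1.588 mol
n(J) = 412.0 / 105.00 = 3.924 mol
n/ν for B = 1.588/1 = 1.588
n/ν for J = 3.924/3 = 1.308
Smallest n/ν is J → limiting reagent.
n(X) = (2/3) × 3.924 = 2.616 mol

2.62 mol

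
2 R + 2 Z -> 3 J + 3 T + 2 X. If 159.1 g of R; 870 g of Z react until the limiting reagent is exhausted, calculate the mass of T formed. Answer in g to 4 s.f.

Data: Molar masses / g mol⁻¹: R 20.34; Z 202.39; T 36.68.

n(R) = 159.1 / 20.34 = 7.822 mol
n(Z) = 870.0 / 202.39 = 4.299 mol
n/ν for R = 7.822/2 = 3.911
n/ν for Z = 4.299/2 = 2.150
Smallest n/ν is Z → limiting reagent.
n(T) = (3/2) × 4.299 = 6.449 mol
mass = 6.449 × 36.68 = 236.5 g

236.5 g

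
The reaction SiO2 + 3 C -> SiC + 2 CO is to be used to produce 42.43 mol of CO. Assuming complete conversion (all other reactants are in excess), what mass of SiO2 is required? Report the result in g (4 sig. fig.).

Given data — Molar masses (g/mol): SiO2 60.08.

1275 g

n(CO) = 42.43 mol
n(SiO2) = (1/2) × 42.43 = 21.22 mol
mass = 21.22 × 60.08 = 1275 g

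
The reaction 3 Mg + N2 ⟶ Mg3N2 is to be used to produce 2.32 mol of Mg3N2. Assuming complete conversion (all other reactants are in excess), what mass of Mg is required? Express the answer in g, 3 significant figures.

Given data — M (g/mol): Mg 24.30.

169 g

n(Mg3N2) = 2.320 mol
n(Mg) = (3/1) × 2.320 = 6.960 mol
mass = 6.960 × 24.30 = 169.1 g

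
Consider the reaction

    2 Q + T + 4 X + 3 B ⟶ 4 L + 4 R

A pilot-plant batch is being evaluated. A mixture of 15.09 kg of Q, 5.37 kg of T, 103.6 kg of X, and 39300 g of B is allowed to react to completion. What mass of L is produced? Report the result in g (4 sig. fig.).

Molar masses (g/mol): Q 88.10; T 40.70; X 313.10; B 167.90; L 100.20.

n(Q) = 15.09×1000 / 88.10 = 171.3 mol
n(T) = 5.370×1000 / 40.70 = 131.9 mol
n(X) = 103.6×1000 / 313.10 = 330.9 mol
n(B) = 39300 / 167.90 = 234.1 mol
n/ν → Q: 85.65, T: 131.9, X: 82.73, B: 78.03; B is limiting.
n(L) = (4/3) × 234.1 = 312.1 mol
mass = 312.1 × 100.20 = 31270 g

31270 g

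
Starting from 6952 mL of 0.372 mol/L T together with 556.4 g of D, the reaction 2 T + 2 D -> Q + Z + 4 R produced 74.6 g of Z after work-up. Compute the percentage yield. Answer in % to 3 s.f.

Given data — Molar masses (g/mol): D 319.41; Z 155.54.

55.1 %

n(T) = 0.372 × 6952/1000 = 2.586 mol
n(D) = 556.4 / 319.41 = 1.742 mol
n/ν for T = 2.586/2 = 1.293
n/ν for D = 1.742/2 = 0.8710
Smallest n/ν is D → limiting reagent.
theoretical n(Z) = (1/2) × 1.742 = 0.8710 mol → 135.5 g
% yield = 74.6 / 135.5 × 100 = 55.06 %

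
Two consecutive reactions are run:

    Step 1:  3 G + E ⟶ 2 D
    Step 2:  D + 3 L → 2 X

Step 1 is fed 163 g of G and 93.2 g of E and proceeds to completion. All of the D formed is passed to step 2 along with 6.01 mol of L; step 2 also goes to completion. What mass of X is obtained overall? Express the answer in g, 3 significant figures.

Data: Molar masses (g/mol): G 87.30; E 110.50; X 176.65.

Step 1:
n(G) = 163.0 / 87.30 = 1.867 mol
n(E) = 93.20 / 110.50 = 0.8434 mol
n/ν for G = 1.867/3 = 0.6223
n/ν for E = 0.8434/1 = 0.8434
Smallest n/ν is G → limiting reagent.
n(D) produced = (2/3) × 1.867 = 1.245 mol
Step 2:
n(D) available = 1.245 mol
n(L) = 6.010 mol
n/ν for D = 1.245/1 = 1.245
n/ν for L = 6.010/3 = 2.003
Smallest n/ν is D → limiting reagent.
n(X) = (2/1) × 1.245 = 2.490 mol
mass = 2.490 × 176.65 = 439.9 g

440 g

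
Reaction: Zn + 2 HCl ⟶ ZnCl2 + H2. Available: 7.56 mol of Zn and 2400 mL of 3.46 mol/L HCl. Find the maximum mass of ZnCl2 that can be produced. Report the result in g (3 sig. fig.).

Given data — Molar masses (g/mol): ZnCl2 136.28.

566 g

n(Zn) = 7.560 mol
n(HCl) = 3.46 × 2400/1000 = 8.304 mol
n/ν → Zn: 7.560, HCl: 4.152; HCl is limiting.
n(ZnCl2) = (1/2) × 8.304 = 4.152 mol
mass = 4.152 × 136.28 = 565.8 g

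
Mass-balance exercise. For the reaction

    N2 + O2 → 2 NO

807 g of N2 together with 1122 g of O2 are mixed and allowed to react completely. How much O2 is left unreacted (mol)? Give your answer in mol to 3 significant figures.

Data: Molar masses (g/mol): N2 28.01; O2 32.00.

n(N2) = 807.0 / 28.01 = 28.81 mol
n(O2) = 1122 / 32.00 = 35.06 mol
n/ν for N2 = 28.81/1 = 28.81
n/ν for O2 = 35.06/1 = 35.06
Smallest n/ν is N2 → limiting reagent.
O2 consumed = (1/1) × 28.81 = 28.81 mol
O2 remaining = 35.06 − 28.81 = 6.250 mol

6.25 mol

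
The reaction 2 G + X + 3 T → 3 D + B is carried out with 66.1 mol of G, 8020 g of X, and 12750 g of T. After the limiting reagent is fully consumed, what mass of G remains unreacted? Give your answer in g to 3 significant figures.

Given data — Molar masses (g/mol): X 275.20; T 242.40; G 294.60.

9140 g

n(G) = 66.10 mol
n(X) = 8020 / 275.20 = 29.14 mol
n(T) = 12750 / 242.40 = 52.60 mol
n/ν → G: 33.05, X: 29.14, T: 17.53; T is limiting.
G consumed = (2/3) × 52.60 = 35.07 mol
G remaining = 66.10 − 35.07 = 31.03 mol
mass = 31.03 × 294.60 = 9141 g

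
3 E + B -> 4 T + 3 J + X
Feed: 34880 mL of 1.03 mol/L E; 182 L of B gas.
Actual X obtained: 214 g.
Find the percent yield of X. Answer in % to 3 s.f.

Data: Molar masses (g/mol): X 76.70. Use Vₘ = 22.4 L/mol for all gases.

n(E) = 1.03 × 34880/1000 = 35.93 mol
n(B) = 182.0 / 22.4 = 8.125 mol
n/ν for E = 35.93/3 = 11.98
n/ν for B = 8.125/1 = 8.125
Smallest n/ν is B → limiting reagent.
theoretical n(X) = (1/1) × 8.125 = 8.125 mol → 623.2 g
% yield = 214 / 623.2 × 100 = 34.34 %

34.3 %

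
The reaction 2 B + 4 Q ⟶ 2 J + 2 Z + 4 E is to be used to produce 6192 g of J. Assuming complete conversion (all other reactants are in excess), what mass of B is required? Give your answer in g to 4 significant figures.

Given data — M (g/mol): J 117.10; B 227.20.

12010 g

n(J) = 6192 / 117.10 = 52.88 mol
n(B) = (2/2) × 52.88 = 52.88 mol
mass = 52.88 × 227.20 = 12010 g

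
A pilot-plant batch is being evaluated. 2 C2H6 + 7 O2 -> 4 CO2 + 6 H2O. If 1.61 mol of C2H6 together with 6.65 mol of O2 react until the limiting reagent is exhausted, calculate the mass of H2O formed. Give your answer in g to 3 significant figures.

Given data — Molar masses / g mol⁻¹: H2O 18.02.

n(C2H6) = 1.610 mol
n(O2) = 6.650 mol
n/ν → C2H6: 0.8050, O2: 0.9500; C2H6 is limiting.
n(H2O) = (6/2) × 1.610 = 4.830 mol
mass = 4.830 × 18.02 = 87.04 g

87.0 g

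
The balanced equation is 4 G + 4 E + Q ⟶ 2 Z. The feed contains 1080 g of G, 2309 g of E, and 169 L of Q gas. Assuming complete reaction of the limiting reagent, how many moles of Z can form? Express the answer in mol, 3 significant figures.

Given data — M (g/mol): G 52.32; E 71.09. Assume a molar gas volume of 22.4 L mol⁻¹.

10.3 mol

n(G) = 1080 / 52.32 = 20.64 mol
n(E) = 2309 / 71.09 = 32.48 mol
n(Q) = 169.0 / 22.4 = 7.545 mol
n/ν for G = 20.64/4 = 5.160
n/ν for E = 32.48/4 = 8.120
n/ν for Q = 7.545/1 = 7.545
Smallest n/ν is G → limiting reagent.
n(Z) = (2/4) × 20.64 = 10.32 mol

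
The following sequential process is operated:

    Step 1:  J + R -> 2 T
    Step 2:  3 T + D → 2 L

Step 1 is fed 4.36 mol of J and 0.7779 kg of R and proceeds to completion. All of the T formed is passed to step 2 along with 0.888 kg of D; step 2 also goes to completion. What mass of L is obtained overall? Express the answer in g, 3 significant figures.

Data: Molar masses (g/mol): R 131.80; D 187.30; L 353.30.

Step 1:
n(J) = 4.360 mol
n(R) = 0.7779×1000 / 131.80 = 5.902 mol
n/ν → J: 4.360, R: 5.902; J is limiting.
n(T) produced = (2/1) × 4.360 = 8.720 mol
Step 2:
n(T) available = 8.720 mol
n(D) = 0.8880×1000 / 187.30 = 4.741 mol
n/ν → T: 2.907, D: 4.741; T is limiting.
n(L) = (2/3) × 8.720 = 5.813 mol
mass = 5.813 × 353.30 = 2054 g

2050 g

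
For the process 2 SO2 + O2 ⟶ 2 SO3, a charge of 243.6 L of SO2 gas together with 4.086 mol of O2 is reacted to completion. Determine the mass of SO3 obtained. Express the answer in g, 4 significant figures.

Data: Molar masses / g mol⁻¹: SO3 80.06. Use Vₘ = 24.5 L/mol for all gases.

654.3 g

n(SO2) = 243.6 / 24.5 = 9.943 mol
n(O2) = 4.086 mol
n/ν for SO2 = 9.943/2 = 4.972
n/ν for O2 = 4.086/1 = 4.086
Smallest n/ν is O2 → limiting reagent.
n(SO3) = (2/1) × 4.086 = 8.172 mol
mass = 8.172 × 80.06 = 654.3 g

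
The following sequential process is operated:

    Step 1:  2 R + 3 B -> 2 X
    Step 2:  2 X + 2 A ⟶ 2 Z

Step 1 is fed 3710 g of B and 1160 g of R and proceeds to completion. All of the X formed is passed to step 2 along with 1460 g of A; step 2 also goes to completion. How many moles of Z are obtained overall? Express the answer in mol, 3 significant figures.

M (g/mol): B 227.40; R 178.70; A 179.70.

Step 1:
n(B) = 3710 / 227.40 = 16.31 mol
n(R) = 1160 / 178.70 = 6.491 mol
n/ν for B = 16.31/3 = 5.437
n/ν for R = 6.491/2 = 3.246
Smallest n/ν is R → limiting reagent.
n(X) produced = (2/2) × 6.491 = 6.491 mol
Step 2:
n(X) available = 6.491 mol
n(A) = 1460 / 179.70 = 8.125 mol
n/ν for X = 6.491/2 = 3.246
n/ν for A = 8.125/2 = 4.063
Smallest n/ν is X → limiting reagent.
n(Z) = (2/2) × 6.491 = 6.491 mol

6.49 mol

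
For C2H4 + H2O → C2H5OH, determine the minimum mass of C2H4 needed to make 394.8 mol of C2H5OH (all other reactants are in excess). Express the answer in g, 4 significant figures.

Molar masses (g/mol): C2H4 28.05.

11070 g

n(C2H5OH) = 394.8 mol
n(C2H4) = (1/1) × 394.8 = 394.8 mol
mass = 394.8 × 28.05 = 11070 g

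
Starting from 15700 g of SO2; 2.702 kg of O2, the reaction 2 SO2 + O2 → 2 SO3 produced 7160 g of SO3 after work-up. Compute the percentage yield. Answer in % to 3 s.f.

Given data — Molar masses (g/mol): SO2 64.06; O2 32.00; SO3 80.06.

n(SO2) = 15700 / 64.06 = 245.1 mol
n(O2) = 2.702×1000 / 32.00 = 84.44 mol
n/ν for SO2 = 245.1/2 = 122.6
n/ν for O2 = 84.44/1 = 84.44
Smallest n/ν is O2 → limiting reagent.
theoretical n(SO3) = (2/1) × 84.44 = 168.9 mol → 13520 g
% yield = 7160 / 13520 × 100 = 52.96 %

53.0 %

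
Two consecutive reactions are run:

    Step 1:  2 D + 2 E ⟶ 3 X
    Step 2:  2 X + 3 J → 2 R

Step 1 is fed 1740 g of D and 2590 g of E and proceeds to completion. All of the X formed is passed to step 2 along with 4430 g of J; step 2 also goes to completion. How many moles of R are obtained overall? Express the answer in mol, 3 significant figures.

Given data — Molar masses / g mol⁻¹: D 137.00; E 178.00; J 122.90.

Step 1:
n(D) = 1740 / 137.00 = 12.70 mol
n(E) = 2590 / 178.00 = 14.55 mol
n/ν → D: 6.350, E: 7.275; D is limiting.
n(X) produced = (3/2) × 12.70 = 19.05 mol
Step 2:
n(X) available = 19.05 mol
n(J) = 4430 / 122.90 = 36.05 mol
n/ν → X: 9.525, J: 12.02; X is limiting.
n(R) = (2/2) × 19.05 = 19.05 mol

19.1 mol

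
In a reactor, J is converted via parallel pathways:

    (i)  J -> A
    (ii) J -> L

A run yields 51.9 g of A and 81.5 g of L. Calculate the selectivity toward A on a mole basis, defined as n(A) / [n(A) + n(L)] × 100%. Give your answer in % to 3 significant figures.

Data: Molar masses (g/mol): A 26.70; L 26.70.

38.9 %

n(A) = 51.9 / 26.70 = 1.944 mol
n(L) = 81.5 / 26.70 = 3.052 mol
selectivity = 1.944/(1.944+3.052) × 100 = 38.91 %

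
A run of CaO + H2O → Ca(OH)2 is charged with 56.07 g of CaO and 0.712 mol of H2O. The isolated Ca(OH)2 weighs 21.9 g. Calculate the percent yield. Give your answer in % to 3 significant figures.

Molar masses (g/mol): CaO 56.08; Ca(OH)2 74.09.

n(CaO) = 56.07 / 56.08 = 0.9998 mol
n(H2O) = 0.7120 mol
n/ν for CaO = 0.9998/1 = 0.9998
n/ν for H2O = 0.7120/1 = 0.7120
Smallest n/ν is H2O → limiting reagent.
theoretical n(Ca(OH)2) = (1/1) × 0.7120 = 0.7120 mol → 52.75 g
% yield = 21.9 / 52.75 × 100 = 41.52 %

41.5 %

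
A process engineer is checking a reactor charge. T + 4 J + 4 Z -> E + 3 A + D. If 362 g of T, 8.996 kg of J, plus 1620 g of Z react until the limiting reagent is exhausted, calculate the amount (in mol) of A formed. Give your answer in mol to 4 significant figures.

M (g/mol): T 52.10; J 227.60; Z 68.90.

17.63 mol

n(T) = 362.0 / 52.10 = 6.948 mol
n(J) = 8.996×1000 / 227.60 = 39.53 mol
n(Z) = 1620 / 68.90 = 23.51 mol
n/ν for T = 6.948/1 = 6.948
n/ν for J = 39.53/4 = 9.883
n/ν for Z = 23.51/4 = 5.878
Smallest n/ν is Z → limiting reagent.
n(A) = (3/4) × 23.51 = 17.63 mol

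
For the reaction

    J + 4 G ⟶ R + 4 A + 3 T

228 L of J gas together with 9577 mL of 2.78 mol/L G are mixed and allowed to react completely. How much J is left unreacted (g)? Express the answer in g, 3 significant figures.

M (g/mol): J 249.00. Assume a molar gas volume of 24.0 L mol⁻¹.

n(J) = 228.0 / 24.0 = 9.500 mol
n(G) = 2.78 × 9577/1000 = 26.62 mol
n/ν for J = 9.500/1 = 9.500
n/ν for G = 26.62/4 = 6.655
Smallest n/ν is G → limiting reagent.
J consumed = (1/4) × 26.62 = 6.655 mol
J remaining = 9.500 − 6.655 = 2.845 mol
mass = 2.845 × 249.00 = 708.4 g

708 g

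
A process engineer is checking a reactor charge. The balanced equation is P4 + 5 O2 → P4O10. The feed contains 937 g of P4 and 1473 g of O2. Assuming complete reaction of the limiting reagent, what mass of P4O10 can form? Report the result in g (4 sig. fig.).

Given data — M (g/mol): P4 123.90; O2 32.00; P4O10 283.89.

2147 g

n(P4) = 937.0 / 123.90 = 7.563 mol
n(O2) = 1473 / 32.00 = 46.03 mol
n/ν → P4: 7.563, O2: 9.206; P4 is limiting.
n(P4O10) = (1/1) × 7.563 = 7.563 mol
mass = 7.563 × 283.89 = 2147 g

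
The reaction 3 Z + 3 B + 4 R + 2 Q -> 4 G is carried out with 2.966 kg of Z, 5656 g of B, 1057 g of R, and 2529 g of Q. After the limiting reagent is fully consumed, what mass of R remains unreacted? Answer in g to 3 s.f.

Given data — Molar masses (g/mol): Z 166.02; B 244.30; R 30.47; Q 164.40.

331 g

n(Z) = 2.966×1000 / 166.02 = 17.87 mol
n(B) = 5656 / 244.30 = 23.15 mol
n(R) = 1057 / 30.47 = 34.69 mol
n(Q) = 2529 / 164.40 = 15.38 mol
n/ν for Z = 17.87/3 = 5.957
n/ν for B = 23.15/3 = 7.717
n/ν for R = 34.69/4 = 8.673
n/ν for Q = 15.38/2 = 7.690
Smallest n/ν is Z → limiting reagent.
R consumed = (4/3) × 17.87 = 23.83 mol
R remaining = 34.69 − 23.83 = 10.86 mol
mass = 10.86 × 30.47 = 330.9 g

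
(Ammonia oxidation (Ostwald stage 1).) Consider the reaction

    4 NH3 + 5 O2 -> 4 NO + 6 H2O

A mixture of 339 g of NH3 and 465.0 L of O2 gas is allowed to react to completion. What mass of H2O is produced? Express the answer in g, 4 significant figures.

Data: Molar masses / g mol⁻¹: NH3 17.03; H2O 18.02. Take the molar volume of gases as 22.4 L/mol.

n(NH3) = 339.0 / 17.03 = 19.91 mol
n(O2) = 465.0 / 22.4 = 20.76 mol
n/ν for NH3 = 19.91/4 = 4.978
n/ν for O2 = 20.76/5 = 4.152
Smallest n/ν is O2 → limiting reagent.
n(H2O) = (6/5) × 20.76 = 24.91 mol
mass = 24.91 × 18.02 = 448.9 g

448.9 g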